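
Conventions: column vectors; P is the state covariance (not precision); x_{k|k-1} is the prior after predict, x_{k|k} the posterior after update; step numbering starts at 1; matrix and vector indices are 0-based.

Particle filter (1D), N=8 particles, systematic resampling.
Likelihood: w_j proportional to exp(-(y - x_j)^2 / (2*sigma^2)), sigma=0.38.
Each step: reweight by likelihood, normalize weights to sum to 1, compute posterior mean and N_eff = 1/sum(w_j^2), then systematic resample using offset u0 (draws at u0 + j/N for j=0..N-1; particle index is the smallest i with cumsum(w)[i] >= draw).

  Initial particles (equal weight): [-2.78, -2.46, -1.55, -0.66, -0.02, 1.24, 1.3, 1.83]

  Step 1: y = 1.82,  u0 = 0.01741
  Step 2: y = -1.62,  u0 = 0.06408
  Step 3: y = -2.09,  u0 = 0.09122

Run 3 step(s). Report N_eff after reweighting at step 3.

N_eff = 6.8903

step 1: w=[0.0000, 0.0000, 0.0000, 0.0000, 0.0000, 0.1831, 0.2301, 0.5867]  mean=1.6000  Neff=2.3215  idx=[5, 5, 6, 6, 7, 7, 7, 7]
step 2: w=[0.3843, 0.3843, 0.1157, 0.1157, 0.0000, 0.0000, 0.0000, 0.0000]  mean=1.2539  Neff=3.1038  idx=[0, 0, 0, 1, 1, 1, 2, 3]
step 3: w=[0.1540, 0.1540, 0.1540, 0.1540, 0.1540, 0.1540, 0.0381, 0.0381]  mean=1.2446  Neff=6.8903  idx=[0, 1, 2, 3, 3, 4, 5, 7]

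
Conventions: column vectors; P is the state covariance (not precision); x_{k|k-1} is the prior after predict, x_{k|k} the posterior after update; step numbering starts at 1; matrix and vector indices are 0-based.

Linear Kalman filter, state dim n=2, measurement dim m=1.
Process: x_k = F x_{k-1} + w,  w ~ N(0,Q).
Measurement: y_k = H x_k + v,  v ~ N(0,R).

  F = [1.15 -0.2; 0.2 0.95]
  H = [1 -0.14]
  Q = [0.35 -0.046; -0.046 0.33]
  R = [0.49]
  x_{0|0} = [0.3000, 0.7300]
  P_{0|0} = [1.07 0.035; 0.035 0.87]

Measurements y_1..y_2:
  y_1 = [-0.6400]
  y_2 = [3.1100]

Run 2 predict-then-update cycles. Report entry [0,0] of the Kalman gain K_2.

K[0,0] = 0.6238

step 1: x^-=[0.1990, 0.7535]  P^-=[1.7838 0.0716; 0.0716 1.1713]  S=[2.2767]  K=[0.7791; -0.0406]  nu=[-0.7335]  x^+=[-0.3725, 0.7833]  P^+=[0.4019 0.1436; 0.1436 1.1675]
step 2: x^-=[-0.5850, 0.6696]  P^-=[0.8621 -0.0243; -0.0243 1.4543]  S=[1.3874]  K=[0.6238; -0.1643]  nu=[3.7887]  x^+=[1.7785, 0.0473]  P^+=[0.3222 0.1179; 0.1179 1.4169]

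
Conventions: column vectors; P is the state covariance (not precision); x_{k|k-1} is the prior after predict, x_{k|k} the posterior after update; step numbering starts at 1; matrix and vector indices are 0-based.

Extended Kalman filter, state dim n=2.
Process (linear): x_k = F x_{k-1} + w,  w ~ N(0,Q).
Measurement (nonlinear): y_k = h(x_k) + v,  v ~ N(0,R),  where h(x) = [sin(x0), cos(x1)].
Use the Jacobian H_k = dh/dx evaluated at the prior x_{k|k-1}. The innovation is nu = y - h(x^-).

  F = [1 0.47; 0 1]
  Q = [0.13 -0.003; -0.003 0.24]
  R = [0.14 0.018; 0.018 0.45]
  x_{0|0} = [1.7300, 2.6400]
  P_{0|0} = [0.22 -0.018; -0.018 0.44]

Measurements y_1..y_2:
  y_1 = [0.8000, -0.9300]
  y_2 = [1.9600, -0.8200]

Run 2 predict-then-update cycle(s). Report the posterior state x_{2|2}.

step 1: x^-=[2.9708, 2.6400]  P^-=[0.4303 0.1858; 0.1858 0.6800]  H_jac=[-0.9855 0.0000; 0.0000 -0.4808]  S=[0.5578 0.1060; 0.1060 0.6072]  K=[-0.7573 -0.0149; -0.2336 -0.4977]  nu=[0.6300, -0.0532]  x^+=[2.4945, 2.5193]  P^+=[0.1079 0.0423; 0.0423 0.4745]
step 2: x^-=[3.6785, 2.5193]  P^-=[0.3824 0.2623; 0.2623 0.7145]  H_jac=[-0.8593 0.0000; 0.0000 -0.5829]  S=[0.4224 0.1494; 0.1494 0.6928]  K=[-0.7577 -0.0573; -0.3475 -0.5263]  nu=[2.4715, -0.0075]  x^+=[1.8062, 1.6643]  P^+=[0.1247 0.0676; 0.0676 0.4170]

x_post = [1.8062, 1.6643]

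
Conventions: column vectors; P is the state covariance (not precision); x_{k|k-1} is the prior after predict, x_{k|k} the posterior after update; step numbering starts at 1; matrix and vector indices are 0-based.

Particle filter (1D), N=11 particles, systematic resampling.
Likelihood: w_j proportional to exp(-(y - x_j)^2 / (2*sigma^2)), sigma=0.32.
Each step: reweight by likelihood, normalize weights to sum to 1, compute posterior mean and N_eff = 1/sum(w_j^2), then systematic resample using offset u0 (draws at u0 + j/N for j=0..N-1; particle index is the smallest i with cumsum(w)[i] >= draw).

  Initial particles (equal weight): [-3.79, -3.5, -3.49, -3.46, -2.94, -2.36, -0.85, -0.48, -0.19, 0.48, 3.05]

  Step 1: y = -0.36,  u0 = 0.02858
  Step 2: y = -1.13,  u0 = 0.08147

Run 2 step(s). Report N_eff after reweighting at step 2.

step 1: w=[0.0000, 0.0000, 0.0000, 0.0000, 0.0000, 0.0000, 0.1446, 0.4352, 0.4054, 0.0149, 0.0000]  mean=-0.4016  Neff=2.6679  idx=[6, 6, 7, 7, 7, 7, 7, 8, 8, 8, 8]
step 2: w=[0.3322, 0.3322, 0.0619, 0.0619, 0.0619, 0.0619, 0.0619, 0.0065, 0.0065, 0.0065, 0.0065]  mean=-0.7183  Neff=4.1657  idx=[0, 0, 0, 1, 1, 1, 1, 2, 4, 5, 9]

N_eff = 4.1657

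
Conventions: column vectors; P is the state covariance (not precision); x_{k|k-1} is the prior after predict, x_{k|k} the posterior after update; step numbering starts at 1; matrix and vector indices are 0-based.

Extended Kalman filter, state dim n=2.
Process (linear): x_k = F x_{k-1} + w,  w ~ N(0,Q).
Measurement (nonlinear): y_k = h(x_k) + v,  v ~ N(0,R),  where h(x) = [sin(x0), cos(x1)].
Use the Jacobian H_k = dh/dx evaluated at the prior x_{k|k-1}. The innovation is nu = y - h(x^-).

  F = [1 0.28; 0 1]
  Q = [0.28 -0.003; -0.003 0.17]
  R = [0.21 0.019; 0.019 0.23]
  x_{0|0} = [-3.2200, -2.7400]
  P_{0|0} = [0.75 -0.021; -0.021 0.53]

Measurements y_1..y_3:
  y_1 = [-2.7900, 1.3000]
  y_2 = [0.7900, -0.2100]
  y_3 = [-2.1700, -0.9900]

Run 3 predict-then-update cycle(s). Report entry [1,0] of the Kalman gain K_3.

step 1: x^-=[-3.9872, -2.7400]  P^-=[1.0598 0.1244; 0.1244 0.7000]  H_jac=[-0.6633 0.0000; 0.0000 0.3909]  S=[0.6762 -0.0133; -0.0133 0.3370]  K=[-1.0374 0.1035; -0.1062 0.8079]  nu=[-3.5384, 2.2204]  x^+=[-0.0865, -0.5705]  P^+=[0.3255 0.0105; 0.0105 0.4702]
step 2: x^-=[-0.2462, -0.5705]  P^-=[0.6482 0.1391; 0.1391 0.6402]  H_jac=[0.9698 0.0000; 0.0000 0.5400]  S=[0.8197 0.0919; 0.0919 0.4167]  K=[0.7657 0.0115; 0.0734 0.8135]  nu=[1.0337, -1.0516]  x^+=[0.5332, -1.3500]  P^+=[0.1660 0.0318; 0.0318 0.3490]
step 3: x^-=[0.1552, -1.3500]  P^-=[0.4912 0.1266; 0.1266 0.5190]  H_jac=[0.9880 0.0000; 0.0000 0.9757]  S=[0.6895 0.1410; 0.1410 0.7242]  K=[0.6967 0.0349; 0.0399 0.6916]  nu=[-2.3245, -1.2090]  x^+=[-1.5066, -2.2789]  P^+=[0.1488 0.0218; 0.0218 0.1638]

K[1,0] = 0.0399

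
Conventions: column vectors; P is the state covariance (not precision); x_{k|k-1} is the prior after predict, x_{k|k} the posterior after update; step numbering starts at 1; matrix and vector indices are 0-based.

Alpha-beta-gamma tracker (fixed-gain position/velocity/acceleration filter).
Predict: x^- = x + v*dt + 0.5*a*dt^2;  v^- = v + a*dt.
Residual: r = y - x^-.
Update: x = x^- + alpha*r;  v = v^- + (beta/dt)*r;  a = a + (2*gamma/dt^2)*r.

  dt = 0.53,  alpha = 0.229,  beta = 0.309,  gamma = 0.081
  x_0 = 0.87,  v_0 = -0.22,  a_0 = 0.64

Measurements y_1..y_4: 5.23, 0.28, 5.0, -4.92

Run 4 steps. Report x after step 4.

x_post = 3.8845

step 1: x_pred=0.8433  r=4.3867  x^+=1.8478  v^+=2.6767  a^+=3.1699
step 2: x_pred=3.7117  r=-3.4317  x^+=2.9259  v^+=2.3560  a^+=1.1908
step 3: x_pred=4.3418  r=0.6582  x^+=4.4925  v^+=3.3709  a^+=1.5704
step 4: x_pred=6.4996  r=-11.4196  x^+=3.8845  v^+=-2.4547  a^+=-5.0156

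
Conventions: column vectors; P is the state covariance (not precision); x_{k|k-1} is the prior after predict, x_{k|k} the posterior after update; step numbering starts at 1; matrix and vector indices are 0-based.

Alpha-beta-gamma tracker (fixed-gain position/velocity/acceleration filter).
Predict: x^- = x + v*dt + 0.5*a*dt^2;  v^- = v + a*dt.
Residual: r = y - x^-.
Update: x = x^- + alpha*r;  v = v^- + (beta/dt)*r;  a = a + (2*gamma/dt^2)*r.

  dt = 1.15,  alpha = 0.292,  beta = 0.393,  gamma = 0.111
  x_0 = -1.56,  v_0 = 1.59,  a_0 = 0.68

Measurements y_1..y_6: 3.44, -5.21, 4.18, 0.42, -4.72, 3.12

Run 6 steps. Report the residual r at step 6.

resid = 10.6099

step 1: x_pred=0.7181  r=2.7218  x^+=1.5129  v^+=3.3022  a^+=1.1369
step 2: x_pred=6.0622  r=-11.2722  x^+=2.7707  v^+=0.7574  a^+=-0.7553
step 3: x_pred=3.1423  r=1.0377  x^+=3.4453  v^+=0.2435  a^+=-0.5811
step 4: x_pred=3.3411  r=-2.9211  x^+=2.4881  v^+=-1.4230  a^+=-1.0715
step 5: x_pred=0.1431  r=-4.8631  x^+=-1.2769  v^+=-4.3171  a^+=-1.8878
step 6: x_pred=-7.4899  r=10.6099  x^+=-4.3918  v^+=-2.8623  a^+=-0.1068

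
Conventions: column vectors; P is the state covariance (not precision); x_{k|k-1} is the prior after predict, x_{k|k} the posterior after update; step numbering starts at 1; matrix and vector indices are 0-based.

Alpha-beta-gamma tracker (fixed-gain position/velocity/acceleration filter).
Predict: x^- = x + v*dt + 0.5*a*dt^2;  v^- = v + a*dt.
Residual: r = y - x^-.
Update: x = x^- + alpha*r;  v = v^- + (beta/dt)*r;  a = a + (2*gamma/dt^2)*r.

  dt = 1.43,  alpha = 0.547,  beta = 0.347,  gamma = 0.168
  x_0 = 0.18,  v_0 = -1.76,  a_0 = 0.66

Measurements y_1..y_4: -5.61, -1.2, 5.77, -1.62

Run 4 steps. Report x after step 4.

x_post = 2.8458

step 1: x_pred=-1.6620  r=-3.9480  x^+=-3.8215  v^+=-1.7742  a^+=0.0113
step 2: x_pred=-6.3471  r=5.1471  x^+=-3.5316  v^+=-0.5091  a^+=0.8570
step 3: x_pred=-3.3834  r=9.1534  x^+=1.6235  v^+=2.9376  a^+=2.3610
step 4: x_pred=8.2383  r=-9.8583  x^+=2.8458  v^+=3.9217  a^+=0.7412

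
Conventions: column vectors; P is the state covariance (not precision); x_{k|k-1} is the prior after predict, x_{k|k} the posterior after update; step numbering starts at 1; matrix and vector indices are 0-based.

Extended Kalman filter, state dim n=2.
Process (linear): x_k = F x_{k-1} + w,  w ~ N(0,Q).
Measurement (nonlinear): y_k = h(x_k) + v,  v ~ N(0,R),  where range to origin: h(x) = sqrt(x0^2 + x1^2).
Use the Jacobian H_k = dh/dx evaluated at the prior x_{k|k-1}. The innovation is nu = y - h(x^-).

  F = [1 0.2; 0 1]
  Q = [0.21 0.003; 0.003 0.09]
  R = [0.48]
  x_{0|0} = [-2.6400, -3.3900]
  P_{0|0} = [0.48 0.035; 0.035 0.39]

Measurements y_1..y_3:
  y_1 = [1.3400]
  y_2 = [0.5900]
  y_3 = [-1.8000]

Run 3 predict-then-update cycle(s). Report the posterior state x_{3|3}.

x_post = [0.1364, -0.3820]

step 1: x^-=[-3.3180, -3.3900]  P^-=[0.7196 0.1160; 0.1160 0.4800]  H_jac=[-0.6995 -0.7147]  S=[1.1932]  K=[-0.4913; -0.3555]  nu=[-3.4035]  x^+=[-1.6458, -2.1801]  P^+=[0.4316 -0.0924; -0.0924 0.3292]
step 2: x^-=[-2.0818, -2.1801]  P^-=[0.6178 -0.0236; -0.0236 0.4192]  H_jac=[-0.6906 -0.7232]  S=[0.9704]  K=[-0.4221; -0.2957]  nu=[-2.4244]  x^+=[-1.0584, -1.4633]  P^+=[0.4449 -0.1447; -0.1447 0.3344]
step 3: x^-=[-1.3511, -1.4633]  P^-=[0.6104 -0.0748; -0.0748 0.4244]  H_jac=[-0.6784 -0.7347]  S=[0.9154]  K=[-0.3923; -0.2852]  nu=[-3.7916]  x^+=[0.1364, -0.3820]  P^+=[0.4695 -0.1772; -0.1772 0.3499]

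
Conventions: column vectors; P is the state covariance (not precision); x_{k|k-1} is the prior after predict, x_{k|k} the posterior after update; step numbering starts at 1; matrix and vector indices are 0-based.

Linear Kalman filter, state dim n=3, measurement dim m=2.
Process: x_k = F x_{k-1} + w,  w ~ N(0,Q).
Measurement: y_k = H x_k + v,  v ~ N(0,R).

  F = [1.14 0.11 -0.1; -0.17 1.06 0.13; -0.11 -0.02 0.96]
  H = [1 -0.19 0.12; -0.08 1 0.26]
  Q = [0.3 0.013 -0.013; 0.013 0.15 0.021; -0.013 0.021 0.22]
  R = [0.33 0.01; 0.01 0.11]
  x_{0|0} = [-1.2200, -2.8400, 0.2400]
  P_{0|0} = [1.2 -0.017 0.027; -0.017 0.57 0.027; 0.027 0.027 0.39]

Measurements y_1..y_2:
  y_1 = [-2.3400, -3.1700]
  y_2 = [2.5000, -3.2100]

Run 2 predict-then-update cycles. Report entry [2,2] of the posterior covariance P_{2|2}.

step 1: x^-=[-1.7272, -2.7718, 0.4214]  P^-=[1.8593 -0.1764 -0.1688; -0.1764 0.8441 0.1046; -0.1688 0.1046 0.5874]  S=[2.2500 -0.4948; -0.4948 1.0953]  K=[0.8418 0.0433; 0.0374 0.8252; 0.0020 0.2481]  nu=[-1.1900, -0.6459]  x^+=[-2.7569, -3.3493, 0.2587]  P^+=[0.2990 0.0582 -0.0810; 0.0582 0.1256 -0.1145; -0.0810 -0.1145 0.5204]
step 2: x^-=[-3.5372, -3.0480, 0.6186]  P^-=[0.7309 0.0292 -0.2047; 0.0292 0.2596 -0.0195; -0.2047 -0.0195 0.7250]  S=[1.0214 -0.0981; -0.0981 0.4170]  K=[0.6826 -0.0371; 0.0370 0.6135; -0.0705 0.4280]  nu=[5.3838, -0.6059]  x^+=[0.1601, -3.2205, -0.0201]  P^+=[0.2495 0.0539 -0.1200; 0.0539 0.1057 -0.1290; -0.1200 -0.1290 0.6377]

P_post[2,2] = 0.6377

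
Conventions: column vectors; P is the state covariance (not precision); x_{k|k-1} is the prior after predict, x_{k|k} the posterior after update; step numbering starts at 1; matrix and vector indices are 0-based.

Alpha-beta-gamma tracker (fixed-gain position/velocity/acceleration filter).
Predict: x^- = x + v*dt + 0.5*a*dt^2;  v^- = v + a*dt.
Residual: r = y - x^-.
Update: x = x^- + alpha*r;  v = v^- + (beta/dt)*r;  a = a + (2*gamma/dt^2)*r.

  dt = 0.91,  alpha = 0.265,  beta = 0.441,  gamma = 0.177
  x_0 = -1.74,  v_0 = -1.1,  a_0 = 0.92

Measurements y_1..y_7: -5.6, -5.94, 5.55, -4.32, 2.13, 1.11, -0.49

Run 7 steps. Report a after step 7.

step 1: x_pred=-2.3601  r=-3.2399  x^+=-3.2187  v^+=-1.8329  a^+=-0.4650
step 2: x_pred=-5.0792  r=-0.8608  x^+=-5.3073  v^+=-2.6733  a^+=-0.8330
step 3: x_pred=-8.0849  r=13.6349  x^+=-4.4716  v^+=3.1763  a^+=4.9957
step 4: x_pred=0.4873  r=-4.8073  x^+=-0.7866  v^+=5.3927  a^+=2.9406
step 5: x_pred=5.3383  r=-3.2083  x^+=4.4881  v^+=6.5139  a^+=1.5691
step 6: x_pred=11.0654  r=-9.9554  x^+=8.4272  v^+=3.1172  a^+=-2.6867
step 7: x_pred=10.1515  r=-10.6415  x^+=7.3315  v^+=-4.4847  a^+=-7.2358

a_post = -7.2358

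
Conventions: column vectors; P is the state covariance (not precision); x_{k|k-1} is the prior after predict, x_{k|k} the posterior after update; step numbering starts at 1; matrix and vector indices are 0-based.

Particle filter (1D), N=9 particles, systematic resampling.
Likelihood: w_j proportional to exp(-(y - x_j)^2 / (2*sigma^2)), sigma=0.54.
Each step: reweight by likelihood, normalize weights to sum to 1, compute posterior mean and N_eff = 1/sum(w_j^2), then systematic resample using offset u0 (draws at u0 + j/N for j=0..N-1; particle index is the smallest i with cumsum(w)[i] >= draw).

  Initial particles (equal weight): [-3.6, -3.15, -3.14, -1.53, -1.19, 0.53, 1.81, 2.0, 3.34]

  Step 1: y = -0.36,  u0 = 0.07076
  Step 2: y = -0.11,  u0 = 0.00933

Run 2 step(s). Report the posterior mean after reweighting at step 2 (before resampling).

post_mean = 0.1401

step 1: w=[0.0000, 0.0000, 0.0000, 0.1449, 0.4650, 0.3896, 0.0005, 0.0001, 0.0000]  mean=-0.5675  Neff=2.5711  idx=[3, 4, 4, 4, 4, 5, 5, 5, 5]
step 2: w=[0.0123, 0.0530, 0.0530, 0.0530, 0.0530, 0.1939, 0.1939, 0.1939, 0.1939]  mean=0.1401  Neff=6.1794  idx=[0, 3, 5, 5, 6, 6, 7, 7, 8]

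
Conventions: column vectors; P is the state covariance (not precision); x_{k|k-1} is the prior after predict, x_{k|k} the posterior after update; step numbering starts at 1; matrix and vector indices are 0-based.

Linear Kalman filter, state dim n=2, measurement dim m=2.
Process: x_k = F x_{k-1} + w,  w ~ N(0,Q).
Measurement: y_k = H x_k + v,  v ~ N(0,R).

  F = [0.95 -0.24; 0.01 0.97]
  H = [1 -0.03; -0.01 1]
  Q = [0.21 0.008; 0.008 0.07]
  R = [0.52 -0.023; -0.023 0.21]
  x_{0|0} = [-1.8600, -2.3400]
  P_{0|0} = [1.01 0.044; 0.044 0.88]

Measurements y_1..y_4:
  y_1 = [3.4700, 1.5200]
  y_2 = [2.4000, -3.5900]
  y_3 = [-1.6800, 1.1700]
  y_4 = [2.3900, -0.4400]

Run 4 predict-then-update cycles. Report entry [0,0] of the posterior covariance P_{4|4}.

P_post[0,0] = 0.2382

step 1: x^-=[-1.2054, -2.2884]  P^-=[1.1521 -0.1468; -0.1468 0.8989]  S=[1.6818 -0.2084; -0.2084 1.1120]  K=[0.6860 -0.0139; -0.0031 0.8091]  nu=[4.6067, 3.7963]  x^+=[1.9021, 0.7692]  P^+=[0.3566 -0.0151; -0.0151 0.1698]
step 2: x^-=[1.6224, 0.7651]  P^-=[0.5485 -0.0421; -0.0421 0.2295]  S=[1.0712 -0.0774; -0.0774 0.4404]  K=[0.5119 -0.0179; -0.0080 0.5207]  nu=[0.8005, -4.3389]  x^+=[2.1100, -1.5006]  P^+=[0.2662 -0.0129; -0.0129 0.1094]
step 3: x^-=[2.3647, -1.4345]  P^-=[0.4624 -0.0268; -0.0268 0.1727]  S=[0.9842 -0.0596; -0.0596 0.3833]  K=[0.4701 -0.0088; -0.0052 0.4505]  nu=[-4.0877, 2.6282]  x^+=[0.4197, -0.2293]  P^+=[0.2444 -0.0102; -0.0102 0.0946]
step 4: x^-=[0.4537, -0.2182]  P^-=[0.4407 -0.0211; -0.0211 0.1589]  S=[0.9621 -0.0533; -0.0533 0.3693]  K=[0.4585 -0.0029; -0.0031 0.4303]  nu=[1.9297, -0.2172]  x^+=[1.3392, -0.3176]  P^+=[0.2382 -0.0088; -0.0088 0.0903]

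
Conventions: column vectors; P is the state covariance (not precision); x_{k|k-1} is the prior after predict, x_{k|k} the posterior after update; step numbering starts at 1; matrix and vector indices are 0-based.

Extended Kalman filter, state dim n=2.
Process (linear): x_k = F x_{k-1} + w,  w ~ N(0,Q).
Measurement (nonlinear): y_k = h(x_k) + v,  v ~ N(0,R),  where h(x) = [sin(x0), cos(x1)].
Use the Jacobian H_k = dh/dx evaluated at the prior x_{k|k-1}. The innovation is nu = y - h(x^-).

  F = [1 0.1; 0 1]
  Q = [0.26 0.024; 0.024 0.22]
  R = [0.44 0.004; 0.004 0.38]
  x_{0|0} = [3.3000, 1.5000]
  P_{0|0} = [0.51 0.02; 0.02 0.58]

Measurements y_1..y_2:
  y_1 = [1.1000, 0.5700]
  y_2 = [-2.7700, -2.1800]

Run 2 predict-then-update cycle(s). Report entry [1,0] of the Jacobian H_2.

step 1: x^-=[3.4500, 1.5000]  P^-=[0.7798 0.1020; 0.1020 0.8000]  H_jac=[-0.9528 0.0000; 0.0000 -0.9975]  S=[1.1480 0.1009; 0.1009 1.1760]  K=[-0.6445 -0.0312; -0.0252 -0.6764]  nu=[1.4035, 0.4993]  x^+=[2.5298, 1.1270]  P^+=[0.2978 0.0145; 0.0145 0.2578]
step 2: x^-=[2.6425, 1.1270]  P^-=[0.5632 0.0642; 0.0642 0.4778]  H_jac=[-0.8780 0.0000; 0.0000 -0.9031]  S=[0.8742 0.0549; 0.0549 0.7697]  K=[-0.5635 -0.0352; -0.0294 -0.5585]  nu=[-3.2486, -2.6094]  x^+=[4.5648, 2.6799]  P^+=[0.2825 0.0173; 0.0173 0.2351]

H_jac[1,0] = 0.0000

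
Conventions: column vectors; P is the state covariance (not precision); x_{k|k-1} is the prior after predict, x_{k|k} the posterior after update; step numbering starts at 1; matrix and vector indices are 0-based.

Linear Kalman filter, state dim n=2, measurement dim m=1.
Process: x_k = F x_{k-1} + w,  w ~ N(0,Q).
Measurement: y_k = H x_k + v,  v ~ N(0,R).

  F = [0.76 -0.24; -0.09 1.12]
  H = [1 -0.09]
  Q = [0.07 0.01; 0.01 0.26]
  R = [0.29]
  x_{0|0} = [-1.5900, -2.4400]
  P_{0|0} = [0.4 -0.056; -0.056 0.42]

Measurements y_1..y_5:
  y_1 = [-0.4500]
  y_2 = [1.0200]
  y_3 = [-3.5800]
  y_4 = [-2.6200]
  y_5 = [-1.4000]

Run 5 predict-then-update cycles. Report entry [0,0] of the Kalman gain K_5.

step 1: x^-=[-0.6228, -2.5897]  P^-=[0.3457 -0.1791; -0.1791 0.8014]  S=[0.6744]  K=[0.5365; -0.3726]  nu=[-0.0603]  x^+=[-0.6551, -2.5672]  P^+=[0.1516 -0.0443; -0.0443 0.7078]
step 2: x^-=[0.1182, -2.8164]  P^-=[0.2145 -0.2293; -0.2293 1.1580]  S=[0.5552]  K=[0.4236; -0.6008]  nu=[0.6483]  x^+=[0.3928, -3.2058]  P^+=[0.1149 -0.0880; -0.0880 0.9576]
step 3: x^-=[1.0679, -3.6259]  P^-=[0.2236 -0.3321; -0.3321 1.4799]  S=[0.5854]  K=[0.4331; -0.7948]  nu=[-4.9743]  x^+=[-1.0864, 0.3278]  P^+=[0.1138 -0.1306; -0.1306 1.1101]
step 4: x^-=[-0.9043, 0.4649]  P^-=[0.2473 -0.4102; -0.4102 1.6797]  S=[0.6248]  K=[0.4550; -0.8985]  nu=[-1.6739]  x^+=[-1.6659, 1.9688]  P^+=[0.1180 -0.1548; -0.1548 1.1754]
step 5: x^-=[-1.7386, 2.3549]  P^-=[0.2623 -0.4491; -0.4491 1.7666]  S=[0.6475]  K=[0.4676; -0.9392]  nu=[0.5505]  x^+=[-1.4812, 1.8379]  P^+=[0.1208 -0.1648; -0.1648 1.1955]

K[0,0] = 0.4676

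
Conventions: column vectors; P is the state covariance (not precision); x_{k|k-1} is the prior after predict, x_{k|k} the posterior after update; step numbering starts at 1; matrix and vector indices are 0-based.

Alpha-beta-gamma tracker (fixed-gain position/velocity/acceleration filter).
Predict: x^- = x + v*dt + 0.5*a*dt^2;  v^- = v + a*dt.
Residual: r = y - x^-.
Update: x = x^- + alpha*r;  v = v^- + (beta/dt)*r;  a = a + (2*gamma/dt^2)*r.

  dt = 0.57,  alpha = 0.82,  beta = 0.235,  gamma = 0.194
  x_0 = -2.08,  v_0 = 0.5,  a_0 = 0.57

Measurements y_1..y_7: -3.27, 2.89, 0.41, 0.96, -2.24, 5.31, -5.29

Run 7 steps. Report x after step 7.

x_post = -3.6727

step 1: x_pred=-1.7024  r=-1.5676  x^+=-2.9878  v^+=0.1786  a^+=-1.3020
step 2: x_pred=-3.0975  r=5.9875  x^+=1.8122  v^+=1.9050  a^+=5.8484
step 3: x_pred=3.8482  r=-3.4382  x^+=1.0289  v^+=3.8211  a^+=1.7425
step 4: x_pred=3.4899  r=-2.5299  x^+=1.4154  v^+=3.7712  a^+=-1.2788
step 5: x_pred=3.3572  r=-5.5972  x^+=-1.2325  v^+=0.7347  a^+=-7.9631
step 6: x_pred=-2.1073  r=7.4173  x^+=3.9749  v^+=-0.7463  a^+=0.8948
step 7: x_pred=3.6948  r=-8.9848  x^+=-3.6727  v^+=-3.9406  a^+=-9.8351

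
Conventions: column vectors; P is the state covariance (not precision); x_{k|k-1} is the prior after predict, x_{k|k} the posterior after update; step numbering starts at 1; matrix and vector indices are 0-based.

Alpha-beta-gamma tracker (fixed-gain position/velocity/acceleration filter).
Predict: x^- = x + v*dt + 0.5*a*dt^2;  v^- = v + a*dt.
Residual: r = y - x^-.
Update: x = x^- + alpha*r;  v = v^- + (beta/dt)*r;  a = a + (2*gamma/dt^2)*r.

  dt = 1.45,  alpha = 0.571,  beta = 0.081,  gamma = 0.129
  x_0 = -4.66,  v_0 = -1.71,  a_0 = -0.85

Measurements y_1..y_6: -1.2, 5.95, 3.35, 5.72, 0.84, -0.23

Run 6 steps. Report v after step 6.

step 1: x_pred=-8.0331  r=6.8331  x^+=-4.1314  v^+=-2.5608  a^+=-0.0115
step 2: x_pred=-7.8566  r=13.8066  x^+=0.0270  v^+=-1.8062  a^+=1.6827
step 3: x_pred=-0.8231  r=4.1731  x^+=1.5597  v^+=0.8668  a^+=2.1948
step 4: x_pred=5.1240  r=0.5960  x^+=5.4643  v^+=4.0826  a^+=2.2679
step 5: x_pred=13.7683  r=-12.9283  x^+=6.3862  v^+=6.6489  a^+=0.6815
step 6: x_pred=16.7436  r=-16.9736  x^+=7.0517  v^+=6.6889  a^+=-1.4013

v_post = 6.6889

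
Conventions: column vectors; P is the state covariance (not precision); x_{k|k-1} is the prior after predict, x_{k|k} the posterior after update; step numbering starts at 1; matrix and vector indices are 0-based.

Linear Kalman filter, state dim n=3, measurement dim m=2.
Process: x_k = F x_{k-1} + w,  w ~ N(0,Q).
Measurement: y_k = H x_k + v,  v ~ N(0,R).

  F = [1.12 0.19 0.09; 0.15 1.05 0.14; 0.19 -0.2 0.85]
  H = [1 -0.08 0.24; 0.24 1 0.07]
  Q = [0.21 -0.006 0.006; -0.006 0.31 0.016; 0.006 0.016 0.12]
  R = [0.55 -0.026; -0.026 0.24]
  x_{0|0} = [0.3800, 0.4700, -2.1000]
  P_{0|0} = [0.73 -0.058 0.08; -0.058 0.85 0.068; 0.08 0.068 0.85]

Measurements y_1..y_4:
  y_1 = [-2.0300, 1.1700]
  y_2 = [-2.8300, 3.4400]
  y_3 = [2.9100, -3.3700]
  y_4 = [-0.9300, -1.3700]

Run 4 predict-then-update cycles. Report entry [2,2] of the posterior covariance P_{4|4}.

step 1: x^-=[0.3259, 0.2565, -1.8068]  P^-=[1.1571 0.2489 0.2923; 0.2489 1.2853 0.0207; 0.2923 0.0207 0.8016]  S=[1.8611 0.4486; 0.4486 1.7281]  K=[0.6106 0.1581; -0.1138 0.8087; 0.2550 0.0189]  nu=[-1.9017, 0.9618]  x^+=[-0.6833, 1.2507, -2.2735]  P^+=[0.3334 -0.0562 -0.0259; -0.0562 0.2136 -0.0432; -0.0259 -0.0432 0.6757]
step 2: x^-=[-0.7322, 0.8924, -2.3125]  P^-=[0.6108 0.0239 0.0998; 0.0239 0.5347 0.0102; 0.0998 0.0102 0.6394]  S=[1.2448 0.1271; 0.1271 0.8293]  K=[0.4943 0.1382; -0.0811 0.6650; 0.1961 0.0651]  nu=[-1.4714, 2.8852]  x^+=[-1.0608, 2.9304, -2.4132]  P^+=[0.2735 -0.0428 -0.0359; -0.0428 0.1735 -0.0218; -0.0359 -0.0218 0.5847]
step 3: x^-=[-0.8485, 2.5800, -2.8388]  P^-=[0.5378 0.0216 0.0725; 0.0216 0.4975 0.0253; 0.0725 0.0253 0.5583]  S=[1.1535 0.1091; 0.1091 0.7876]  K=[0.4673 0.1331; -0.0720 0.6505; 0.1696 0.0804]  nu=[4.6462, -5.5477]  x^+=[0.5841, -1.3632, -2.4965]  P^+=[0.2585 -0.0399 -0.0339; -0.0399 0.1685 -0.0132; -0.0339 -0.0132 0.5171]
step 4: x^-=[0.1705, -1.6933, -1.7384]  P^-=[0.5203 0.0222 0.0669; 0.0222 0.4938 0.0261; 0.0669 0.0261 0.5062]  S=[1.1301 0.1043; 0.1043 0.7828]  K=[0.4608 0.1324; -0.0697 0.6493; 0.1576 0.0782]  nu=[-0.8187, 0.4040]  x^+=[-0.1533, -1.3739, -1.8359]  P^+=[0.2539 -0.0391 -0.0292; -0.0391 0.1678 -0.0113; -0.0292 -0.0113 0.4708]

P_post[2,2] = 0.4708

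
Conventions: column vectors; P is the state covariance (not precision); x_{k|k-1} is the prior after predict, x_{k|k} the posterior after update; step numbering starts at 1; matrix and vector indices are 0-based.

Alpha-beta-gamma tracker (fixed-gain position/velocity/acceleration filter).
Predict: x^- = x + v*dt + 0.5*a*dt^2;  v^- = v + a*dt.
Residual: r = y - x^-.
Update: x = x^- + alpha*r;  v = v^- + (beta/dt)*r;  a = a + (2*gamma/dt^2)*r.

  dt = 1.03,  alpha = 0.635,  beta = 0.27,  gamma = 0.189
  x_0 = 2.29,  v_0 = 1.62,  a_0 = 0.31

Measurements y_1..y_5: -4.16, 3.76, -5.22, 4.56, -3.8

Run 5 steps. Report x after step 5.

step 1: x_pred=4.1230  r=-8.2830  x^+=-1.1367  v^+=-0.2320  a^+=-2.6413
step 2: x_pred=-2.7767  r=6.5367  x^+=1.3741  v^+=-1.2390  a^+=-0.3122
step 3: x_pred=-0.0677  r=-5.1523  x^+=-3.3394  v^+=-2.9112  a^+=-2.1480
step 4: x_pred=-7.4773  r=12.0373  x^+=0.1664  v^+=-1.9682  a^+=2.1409
step 5: x_pred=-0.7253  r=-3.0747  x^+=-2.6777  v^+=-0.5691  a^+=1.0454

x_post = -2.6777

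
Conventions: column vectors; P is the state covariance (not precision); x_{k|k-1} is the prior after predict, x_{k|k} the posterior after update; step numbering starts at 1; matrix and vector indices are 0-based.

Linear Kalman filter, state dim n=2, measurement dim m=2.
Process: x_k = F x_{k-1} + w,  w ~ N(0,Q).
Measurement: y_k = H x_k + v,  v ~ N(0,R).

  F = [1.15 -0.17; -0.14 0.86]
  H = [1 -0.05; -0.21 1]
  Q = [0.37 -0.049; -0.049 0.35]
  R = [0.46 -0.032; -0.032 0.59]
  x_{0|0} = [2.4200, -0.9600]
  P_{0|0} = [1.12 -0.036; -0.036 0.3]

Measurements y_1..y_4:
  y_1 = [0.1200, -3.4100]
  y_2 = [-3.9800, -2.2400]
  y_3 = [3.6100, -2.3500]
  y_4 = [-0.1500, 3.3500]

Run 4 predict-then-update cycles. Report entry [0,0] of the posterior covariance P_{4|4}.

step 1: x^-=[2.9462, -1.1644]  P^-=[1.8739 -0.3096; -0.3096 0.6025]  S=[2.3664 -0.7685; -0.7685 1.4052]  K=[0.7733 -0.0775; 0.0130 0.4822]  nu=[-2.8844, -1.6269]  x^+=[0.8418, -1.9864]  P^+=[0.3584 0.0048; 0.0048 0.2851]
step 2: x^-=[1.3058, -1.8261]  P^-=[0.8504 -0.1435; -0.1435 0.5667]  S=[1.3261 -0.3839; -0.3839 1.2545]  K=[0.6280 -0.0646; 0.0089 0.4785]  nu=[-5.3771, -0.1397]  x^+=[-2.0618, -1.9411]  P^+=[0.2911 0.0029; 0.0029 0.2826]
step 3: x^-=[-2.0411, -1.3807]  P^-=[0.7620 -0.1342; -0.1342 0.5640]  S=[1.2368 -0.3558; -0.3558 1.2440]  K=[0.6031 -0.0640; 0.0062 0.4778]  nu=[5.5820, -1.3980]  x^+=[1.4149, -2.0143]  P^+=[0.2796 0.0016; 0.0016 0.2821]
step 4: x^-=[1.9695, -1.9304]  P^-=[0.7472 -0.1336; -0.1336 0.5637]  S=[1.2220 -0.3521; -0.3521 1.2428]  K=[0.5984 -0.0642; 0.0052 0.4776]  nu=[-2.2161, 5.6940]  x^+=[0.2778, 0.7777]  P^+=[0.2774 0.0012; 0.0012 0.2819]

P_post[0,0] = 0.2774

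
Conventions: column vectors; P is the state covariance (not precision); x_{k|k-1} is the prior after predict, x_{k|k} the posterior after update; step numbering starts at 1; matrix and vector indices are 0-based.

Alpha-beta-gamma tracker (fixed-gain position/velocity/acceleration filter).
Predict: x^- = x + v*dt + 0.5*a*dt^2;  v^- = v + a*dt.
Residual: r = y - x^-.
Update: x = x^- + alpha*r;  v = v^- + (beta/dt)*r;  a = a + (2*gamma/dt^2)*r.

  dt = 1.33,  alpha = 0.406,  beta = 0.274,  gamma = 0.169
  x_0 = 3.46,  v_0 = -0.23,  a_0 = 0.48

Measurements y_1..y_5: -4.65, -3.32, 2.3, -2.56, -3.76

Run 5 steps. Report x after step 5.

x_post = -4.3311

step 1: x_pred=3.5786  r=-8.2286  x^+=0.2378  v^+=-1.2868  a^+=-1.0923
step 2: x_pred=-2.4398  r=-0.8802  x^+=-2.7971  v^+=-2.9210  a^+=-1.2605
step 3: x_pred=-7.7969  r=10.0969  x^+=-3.6975  v^+=-2.5173  a^+=0.6688
step 4: x_pred=-6.4541  r=3.8941  x^+=-4.8731  v^+=-0.8256  a^+=1.4129
step 5: x_pred=-4.7215  r=0.9615  x^+=-4.3311  v^+=1.2516  a^+=1.5966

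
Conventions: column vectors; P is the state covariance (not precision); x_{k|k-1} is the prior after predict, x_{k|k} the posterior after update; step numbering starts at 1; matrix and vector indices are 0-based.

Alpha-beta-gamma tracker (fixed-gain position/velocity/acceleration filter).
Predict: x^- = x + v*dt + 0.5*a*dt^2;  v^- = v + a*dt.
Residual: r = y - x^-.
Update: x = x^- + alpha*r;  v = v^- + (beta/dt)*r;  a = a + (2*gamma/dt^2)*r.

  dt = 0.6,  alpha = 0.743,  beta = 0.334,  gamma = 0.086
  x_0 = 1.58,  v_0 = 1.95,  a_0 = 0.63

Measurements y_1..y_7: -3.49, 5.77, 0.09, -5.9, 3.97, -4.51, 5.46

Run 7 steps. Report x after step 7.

x_post = 2.7595

step 1: x_pred=2.8634  r=-6.3534  x^+=-1.8572  v^+=-1.2087  a^+=-2.4055
step 2: x_pred=-3.0154  r=8.7854  x^+=3.5122  v^+=2.2385  a^+=1.7920
step 3: x_pred=5.1778  r=-5.0878  x^+=1.3976  v^+=0.4815  a^+=-0.6389
step 4: x_pred=1.5714  r=-7.4714  x^+=-3.9798  v^+=-4.0610  a^+=-4.2086
step 5: x_pred=-7.1740  r=11.1440  x^+=1.1060  v^+=-0.3826  a^+=1.1158
step 6: x_pred=1.0773  r=-5.5873  x^+=-3.0741  v^+=-2.8234  a^+=-1.5537
step 7: x_pred=-5.0478  r=10.5078  x^+=2.7595  v^+=2.0937  a^+=3.4667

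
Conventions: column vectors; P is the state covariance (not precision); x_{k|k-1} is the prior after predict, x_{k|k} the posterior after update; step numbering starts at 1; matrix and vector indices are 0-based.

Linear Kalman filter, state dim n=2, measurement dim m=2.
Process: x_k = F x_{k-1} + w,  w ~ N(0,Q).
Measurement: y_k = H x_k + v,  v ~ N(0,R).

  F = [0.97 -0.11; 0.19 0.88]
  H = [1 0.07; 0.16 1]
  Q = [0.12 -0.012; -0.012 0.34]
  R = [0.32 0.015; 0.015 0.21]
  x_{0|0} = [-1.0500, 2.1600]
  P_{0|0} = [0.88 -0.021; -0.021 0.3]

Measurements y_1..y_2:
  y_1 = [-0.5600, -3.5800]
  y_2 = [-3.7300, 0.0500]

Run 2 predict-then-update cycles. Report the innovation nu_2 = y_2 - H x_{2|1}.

innov = [-2.8718, 2.1664]

step 1: x^-=[-1.2561, 1.7013]  P^-=[0.9561 0.1037; 0.1037 0.5971]  S=[1.2935 0.3146; 0.3146 0.8647]  K=[0.7379 0.0283; -0.0660 0.7337]  nu=[0.5770, -5.0803]  x^+=[-0.9744, -2.0640]  P^+=[0.2380 -0.0211; -0.0211 0.1564]
step 2: x^-=[-0.7181, -2.0015]  P^-=[0.3503 -0.0008; -0.0008 0.4627]  S=[0.6725 0.1026; 0.1026 0.6814]  K=[0.5205 0.0027; -0.0580 0.6876]  nu=[-2.8718, 2.1664]  x^+=[-2.2069, -0.3455]  P^+=[0.1679 -0.0185; -0.0185 0.1465]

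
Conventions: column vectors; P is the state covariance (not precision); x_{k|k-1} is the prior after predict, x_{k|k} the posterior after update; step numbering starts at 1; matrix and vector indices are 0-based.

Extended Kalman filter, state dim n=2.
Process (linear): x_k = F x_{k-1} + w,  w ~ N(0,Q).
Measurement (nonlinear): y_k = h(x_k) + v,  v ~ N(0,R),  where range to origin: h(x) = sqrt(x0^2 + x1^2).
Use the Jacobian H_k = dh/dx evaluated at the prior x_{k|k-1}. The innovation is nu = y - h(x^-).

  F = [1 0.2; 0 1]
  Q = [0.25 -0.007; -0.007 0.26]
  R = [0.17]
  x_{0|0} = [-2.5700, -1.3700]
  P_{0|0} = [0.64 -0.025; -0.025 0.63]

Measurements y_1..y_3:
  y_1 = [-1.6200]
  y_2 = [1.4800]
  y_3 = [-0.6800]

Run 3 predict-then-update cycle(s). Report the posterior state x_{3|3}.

x_post = [0.2859, -0.4966]

step 1: x^-=[-2.8440, -1.3700]  P^-=[0.9052 0.0940; 0.0940 0.8900]  H_jac=[-0.9009 -0.4340]  S=[1.1458]  K=[-0.7473; -0.4110]  nu=[-4.7768]  x^+=[0.7258, 0.5932]  P^+=[0.2653 -0.2579; -0.2579 0.6964]
step 2: x^-=[0.8444, 0.5932]  P^-=[0.4400 -0.1256; -0.1256 0.9564]  H_jac=[0.8183 0.5749]  S=[0.6624]  K=[0.4344; 0.6748]  nu=[0.4480]  x^+=[1.0390, 0.8956]  P^+=[0.3149 -0.3198; -0.3198 0.6548]
step 3: x^-=[1.2182, 0.8956]  P^-=[0.4632 -0.1959; -0.1959 0.9148]  H_jac=[0.8057 0.5923]  S=[0.6047]  K=[0.4253; 0.6351]  nu=[-2.1919]  x^+=[0.2859, -0.4966]  P^+=[0.3538 -0.3592; -0.3592 0.6709]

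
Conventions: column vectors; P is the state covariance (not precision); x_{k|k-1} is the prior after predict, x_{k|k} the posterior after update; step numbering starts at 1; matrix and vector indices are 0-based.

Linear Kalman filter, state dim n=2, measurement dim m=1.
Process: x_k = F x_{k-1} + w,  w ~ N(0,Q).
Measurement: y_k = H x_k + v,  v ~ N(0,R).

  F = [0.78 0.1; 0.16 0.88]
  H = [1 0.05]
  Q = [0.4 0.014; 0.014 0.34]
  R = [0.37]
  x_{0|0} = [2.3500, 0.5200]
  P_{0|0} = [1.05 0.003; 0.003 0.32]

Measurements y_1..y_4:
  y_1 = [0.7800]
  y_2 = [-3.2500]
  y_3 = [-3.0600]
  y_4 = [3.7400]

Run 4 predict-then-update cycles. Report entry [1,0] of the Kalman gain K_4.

step 1: x^-=[1.8850, 0.8336]  P^-=[1.0425 0.1753; 0.1753 0.6155]  S=[1.4316]  K=[0.7343; 0.1440]  nu=[-1.1467]  x^+=[1.0429, 0.6685]  P^+=[0.2705 0.0240; 0.0240 0.5859]
step 2: x^-=[0.8803, 0.7552]  P^-=[0.5742 0.1162; 0.1162 0.8074]  S=[0.9578]  K=[0.6055; 0.1634]  nu=[-4.1681]  x^+=[-1.6436, 0.0740]  P^+=[0.2230 0.0214; 0.0214 0.7818]
step 3: x^-=[-1.2746, -0.1978]  P^-=[0.5468 0.1256; 0.1256 0.9571]  S=[0.9318]  K=[0.5936; 0.1862]  nu=[-1.7755]  x^+=[-2.3285, -0.5284]  P^+=[0.2185 0.0227; 0.0227 0.9248]
step 4: x^-=[-1.8691, -0.8376]  P^-=[0.5457 0.1386; 0.1386 1.0682]  S=[0.9322]  K=[0.5928; 0.2059]  nu=[5.6510]  x^+=[1.4809, 0.3261]  P^+=[0.2181 0.0248; 0.0248 1.0286]

K[1,0] = 0.2059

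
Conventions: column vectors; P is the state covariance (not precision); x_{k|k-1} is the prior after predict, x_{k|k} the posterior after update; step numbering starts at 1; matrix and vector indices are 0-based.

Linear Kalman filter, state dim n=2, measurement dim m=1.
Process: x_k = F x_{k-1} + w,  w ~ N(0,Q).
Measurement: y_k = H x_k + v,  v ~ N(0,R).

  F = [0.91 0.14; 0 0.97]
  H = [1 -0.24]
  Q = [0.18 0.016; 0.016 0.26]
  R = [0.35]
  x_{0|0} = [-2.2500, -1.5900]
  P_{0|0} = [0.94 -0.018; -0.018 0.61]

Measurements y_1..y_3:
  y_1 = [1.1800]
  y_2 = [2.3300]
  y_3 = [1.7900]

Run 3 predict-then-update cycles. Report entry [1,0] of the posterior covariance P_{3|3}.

step 1: x^-=[-2.2701, -1.5423]  P^-=[0.9658 0.0829; 0.0829 0.8339]  S=[1.3240]  K=[0.7144; -0.0885]  nu=[3.0799]  x^+=[-0.0698, -1.8149]  P^+=[0.2900 0.1667; 0.1667 0.8236]
step 2: x^-=[-0.3176, -1.7605]  P^-=[0.4788 0.2750; 0.2750 1.0349]  S=[0.7564]  K=[0.5457; 0.0352]  nu=[2.2251]  x^+=[0.8967, -1.6823]  P^+=[0.2535 0.2605; 0.2605 1.0340]
step 3: x^-=[0.5805, -1.6318]  P^-=[0.4766 0.3863; 0.3863 1.2329]  S=[0.7121]  K=[0.5390; 0.1270]  nu=[0.8179]  x^+=[1.0213, -1.5279]  P^+=[0.2697 0.3376; 0.3376 1.2214]

P_post[1,0] = 0.3376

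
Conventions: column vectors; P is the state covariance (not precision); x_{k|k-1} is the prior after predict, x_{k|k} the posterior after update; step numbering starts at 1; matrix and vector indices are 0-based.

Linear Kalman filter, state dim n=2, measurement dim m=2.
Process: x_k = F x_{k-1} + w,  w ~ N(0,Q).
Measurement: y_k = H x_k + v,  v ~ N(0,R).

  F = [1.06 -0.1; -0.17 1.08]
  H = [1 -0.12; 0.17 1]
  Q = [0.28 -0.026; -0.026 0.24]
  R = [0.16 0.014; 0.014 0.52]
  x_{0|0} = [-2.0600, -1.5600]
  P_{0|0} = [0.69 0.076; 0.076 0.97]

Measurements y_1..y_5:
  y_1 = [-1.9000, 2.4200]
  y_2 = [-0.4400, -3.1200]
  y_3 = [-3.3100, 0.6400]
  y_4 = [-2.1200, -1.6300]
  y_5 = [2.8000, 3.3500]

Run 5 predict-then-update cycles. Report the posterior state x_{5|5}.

x_post = [1.4011, 0.9744]

step 1: x^-=[-2.0276, -1.3346]  P^-=[1.0489 -0.1668; -0.1668 1.3634]  S=[1.2685 -0.1347; -0.1347 1.8570]  K=[0.8498 0.0678; -0.1856 0.7055]  nu=[-0.0326, 4.0993]  x^+=[-1.7772, 1.5634]  P^+=[0.1397 0.0234; 0.0234 0.3603]
step 2: x^-=[-2.0401, 1.9906]  P^-=[0.4356 -0.0629; -0.0629 0.6557]  S=[0.6202 -0.0522; -0.0522 1.1669]  K=[0.7181 0.0417; -0.1824 0.5446]  nu=[1.8390, -4.7637]  x^+=[-0.9182, -0.9391]  P^+=[0.1169 0.0119; 0.0119 0.2786]
step 3: x^-=[-0.8794, -0.8581]  P^-=[0.4116 -0.0634; -0.0634 0.5640]  S=[0.5950 -0.0458; -0.0458 1.0743]  K=[0.7074 0.0363; -0.1812 0.5072]  nu=[-2.5336, 1.6476]  x^+=[-2.6119, 0.4367]  P^+=[0.1148 0.0093; 0.0093 0.2596]
step 4: x^-=[-2.8123, 0.9157]  P^-=[0.4096 -0.0640; -0.0640 0.5428]  S=[0.5928 -0.0442; -0.0442 1.0528]  K=[0.7066 0.0350; -0.1807 0.4976]  nu=[0.8022, -2.0676]  x^+=[-2.3179, -0.2581]  P^+=[0.1146 0.0086; 0.0086 0.2548]
step 5: x^-=[-2.4312, 0.1153]  P^-=[0.4095 -0.0641; -0.0641 0.5373]  S=[0.5926 -0.0437; -0.0437 1.0473]  K=[0.7065 0.0347; -0.1805 0.4951]  nu=[5.2450, 3.6480]  x^+=[1.4011, 0.9744]  P^+=[0.1145 0.0085; 0.0085 0.2535]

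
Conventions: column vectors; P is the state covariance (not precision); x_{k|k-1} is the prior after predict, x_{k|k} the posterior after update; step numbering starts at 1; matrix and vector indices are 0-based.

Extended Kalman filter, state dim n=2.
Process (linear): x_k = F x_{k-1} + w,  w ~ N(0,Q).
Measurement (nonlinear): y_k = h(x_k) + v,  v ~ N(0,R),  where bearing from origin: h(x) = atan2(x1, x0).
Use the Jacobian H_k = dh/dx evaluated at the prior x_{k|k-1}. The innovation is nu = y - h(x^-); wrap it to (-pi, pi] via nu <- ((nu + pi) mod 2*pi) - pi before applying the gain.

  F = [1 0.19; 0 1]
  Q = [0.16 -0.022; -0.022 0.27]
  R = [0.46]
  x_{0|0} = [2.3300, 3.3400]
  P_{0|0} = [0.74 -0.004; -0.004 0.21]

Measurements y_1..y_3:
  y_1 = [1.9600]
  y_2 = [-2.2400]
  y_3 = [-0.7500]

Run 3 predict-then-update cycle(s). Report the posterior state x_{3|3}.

x_post = [4.9586, 2.5944]

step 1: x^-=[2.9646, 3.3400]  P^-=[0.9061 0.0139; 0.0139 0.4800]  H_jac=[-0.1675 0.1486]  S=[0.4953]  K=[-0.3022; 0.1393]  nu=[1.1151]  x^+=[2.6277, 3.4954]  P^+=[0.8608 0.0348; 0.0348 0.4704]
step 2: x^-=[3.2918, 3.4954]  P^-=[1.0510 0.1021; 0.1021 0.7404]  H_jac=[-0.1516 0.1428]  S=[0.4948]  K=[-0.2926; 0.1824]  nu=[-3.0554]  x^+=[4.1857, 2.9382]  P^+=[1.0087 0.1285; 0.1285 0.7239]
step 3: x^-=[4.7440, 2.9382]  P^-=[1.2436 0.2441; 0.2441 0.9939]  H_jac=[-0.0944 0.1524]  S=[0.4871]  K=[-0.1646; 0.2636]  nu=[-1.3045]  x^+=[4.9586, 2.5944]  P^+=[1.2304 0.2652; 0.2652 0.9601]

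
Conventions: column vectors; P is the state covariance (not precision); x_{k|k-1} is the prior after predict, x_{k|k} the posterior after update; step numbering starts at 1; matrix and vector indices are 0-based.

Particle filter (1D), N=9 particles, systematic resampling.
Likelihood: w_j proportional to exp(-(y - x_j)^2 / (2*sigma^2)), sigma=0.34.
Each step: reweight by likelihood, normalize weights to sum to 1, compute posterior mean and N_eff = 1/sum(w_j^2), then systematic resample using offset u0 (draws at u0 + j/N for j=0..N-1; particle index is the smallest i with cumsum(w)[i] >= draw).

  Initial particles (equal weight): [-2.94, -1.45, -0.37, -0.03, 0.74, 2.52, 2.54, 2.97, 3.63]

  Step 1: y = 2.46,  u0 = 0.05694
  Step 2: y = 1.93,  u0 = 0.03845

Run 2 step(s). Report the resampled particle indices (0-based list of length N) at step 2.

step 1: w=[0.0000, 0.0000, 0.0000, 0.0000, 0.0000, 0.4310, 0.4258, 0.1421, 0.0012]  mean=2.5938  Neff=2.5827  idx=[5, 5, 5, 5, 6, 6, 6, 6, 7]
step 2: w=[0.1308, 0.1308, 0.1308, 0.1308, 0.1179, 0.1179, 0.1179, 0.1179, 0.0055]  mean=2.5319  Neff=8.0647  idx=[0, 1, 1, 2, 3, 4, 5, 6, 7]

resampled_idx = [0, 1, 1, 2, 3, 4, 5, 6, 7]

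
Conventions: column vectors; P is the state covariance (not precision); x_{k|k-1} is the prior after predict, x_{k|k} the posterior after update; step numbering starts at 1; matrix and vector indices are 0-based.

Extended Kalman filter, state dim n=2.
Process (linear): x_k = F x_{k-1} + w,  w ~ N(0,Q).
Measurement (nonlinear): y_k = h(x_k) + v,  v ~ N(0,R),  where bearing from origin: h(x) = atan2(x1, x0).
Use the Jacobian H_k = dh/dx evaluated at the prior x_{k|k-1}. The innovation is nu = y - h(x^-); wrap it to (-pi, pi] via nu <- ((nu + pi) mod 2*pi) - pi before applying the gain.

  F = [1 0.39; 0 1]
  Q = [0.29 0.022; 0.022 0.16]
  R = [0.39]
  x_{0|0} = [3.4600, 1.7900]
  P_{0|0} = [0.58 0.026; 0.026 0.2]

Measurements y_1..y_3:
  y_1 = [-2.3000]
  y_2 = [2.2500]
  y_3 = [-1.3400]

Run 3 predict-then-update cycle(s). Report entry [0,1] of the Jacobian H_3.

step 1: x^-=[4.1581, 1.7900]  P^-=[0.9207 0.1260; 0.1260 0.3600]  H_jac=[-0.0873 0.2029]  S=[0.4074]  K=[-0.1346; 0.1523]  nu=[-2.7065]  x^+=[4.5225, 1.3778]  P^+=[0.9133 0.1344; 0.1344 0.3506]
step 2: x^-=[5.0599, 1.3778]  P^-=[1.3614 0.2931; 0.2931 0.5106]  H_jac=[-0.0501 0.1840]  S=[0.4053]  K=[-0.0353; 0.1955]  nu=[1.9841]  x^+=[4.9899, 1.7658]  P^+=[1.3609 0.2959; 0.2959 0.4951]
step 3: x^-=[5.6786, 1.7658]  P^-=[1.9570 0.5109; 0.5109 0.6551]  H_jac=[-0.0499 0.1606]  S=[0.4036]  K=[-0.0388; 0.1974]  nu=[-1.6415]  x^+=[5.7424, 1.4418]  P^+=[1.9564 0.5140; 0.5140 0.6393]

H_jac[0,1] = 0.1606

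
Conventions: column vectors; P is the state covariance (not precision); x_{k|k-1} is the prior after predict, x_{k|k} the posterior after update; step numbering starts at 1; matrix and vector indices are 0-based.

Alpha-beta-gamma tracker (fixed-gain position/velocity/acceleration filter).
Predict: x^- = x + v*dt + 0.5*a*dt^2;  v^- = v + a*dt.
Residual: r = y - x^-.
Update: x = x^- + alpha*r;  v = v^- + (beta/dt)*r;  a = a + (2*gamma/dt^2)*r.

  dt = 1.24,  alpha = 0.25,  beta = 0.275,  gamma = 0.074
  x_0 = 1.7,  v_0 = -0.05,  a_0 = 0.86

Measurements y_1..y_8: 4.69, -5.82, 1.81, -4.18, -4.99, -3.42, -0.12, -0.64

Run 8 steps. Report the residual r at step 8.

step 1: x_pred=2.2992  r=2.3908  x^+=2.8969  v^+=1.5466  a^+=1.0901
step 2: x_pred=5.6528  r=-11.4728  x^+=2.7846  v^+=0.3540  a^+=-0.0142
step 3: x_pred=3.2127  r=-1.4027  x^+=2.8620  v^+=0.0254  a^+=-0.1492
step 4: x_pred=2.7788  r=-6.9588  x^+=1.0391  v^+=-1.7029  a^+=-0.8190
step 5: x_pred=-1.7022  r=-3.2878  x^+=-2.5241  v^+=-3.4476  a^+=-1.1355
step 6: x_pred=-7.6721  r=4.2521  x^+=-6.6091  v^+=-3.9126  a^+=-0.7262
step 7: x_pred=-12.0189  r=11.8989  x^+=-9.0442  v^+=-2.1742  a^+=0.4191
step 8: x_pred=-11.4179  r=10.7779  x^+=-8.7234  v^+=0.7358  a^+=1.4566

resid = 10.7779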